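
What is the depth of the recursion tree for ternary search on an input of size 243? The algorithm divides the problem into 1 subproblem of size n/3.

For divide and conquer with division factor 3:

Problem sizes at each level:
Level 0: 243
Level 1: 81
Level 2: 27
Level 3: 9
Level 4: 3
Level 5: 1

The root is level 0 and the size-1 base case is level 5 (the tree spans levels 0 through 5, i.e. 6 levels counting the root), so the depth is the number of divisions: log_3(243) = 5

The recursion tree depth is log_3(243) = 5. At each level, the problem size is divided by 3, so it takes 5 divisions to reduce to a base case of size 1. The algorithm makes 1 recursive call at each level.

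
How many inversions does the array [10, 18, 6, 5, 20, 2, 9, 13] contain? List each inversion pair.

Finding inversions in [10, 18, 6, 5, 20, 2, 9, 13]:

(0, 2): arr[0]=10 > arr[2]=6
(0, 3): arr[0]=10 > arr[3]=5
(0, 5): arr[0]=10 > arr[5]=2
(0, 6): arr[0]=10 > arr[6]=9
(1, 2): arr[1]=18 > arr[2]=6
(1, 3): arr[1]=18 > arr[3]=5
(1, 5): arr[1]=18 > arr[5]=2
(1, 6): arr[1]=18 > arr[6]=9
(1, 7): arr[1]=18 > arr[7]=13
(2, 3): arr[2]=6 > arr[3]=5
(2, 5): arr[2]=6 > arr[5]=2
(3, 5): arr[3]=5 > arr[5]=2
(4, 5): arr[4]=20 > arr[5]=2
(4, 6): arr[4]=20 > arr[6]=9
(4, 7): arr[4]=20 > arr[7]=13

Total inversions: 15

The array has 15 inversion(s): (0,2), (0,3), (0,5), (0,6), (1,2), (1,3), (1,5), (1,6), (1,7), (2,3), (2,5), (3,5), (4,5), (4,6), (4,7). Each pair (i,j) satisfies i < j and arr[i] > arr[j].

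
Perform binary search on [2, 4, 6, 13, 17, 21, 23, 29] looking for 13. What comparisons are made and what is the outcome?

Binary search for 13 in [2, 4, 6, 13, 17, 21, 23, 29]:

lo=0, hi=7, mid=3, arr[mid]=13 -> Found target at index 3!

Binary search finds 13 at index 3 after 1 comparisons. The search repeatedly halves the search space by comparing with the middle element.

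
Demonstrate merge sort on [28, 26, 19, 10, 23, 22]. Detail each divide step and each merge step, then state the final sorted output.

Merge sort trace:

Split: [28, 26, 19, 10, 23, 22] -> [28, 26, 19] and [10, 23, 22]
  Split: [28, 26, 19] -> [28] and [26, 19]
    Split: [26, 19] -> [26] and [19]
    Merge: [26] + [19] -> [19, 26]
  Merge: [28] + [19, 26] -> [19, 26, 28]
  Split: [10, 23, 22] -> [10] and [23, 22]
    Split: [23, 22] -> [23] and [22]
    Merge: [23] + [22] -> [22, 23]
  Merge: [10] + [22, 23] -> [10, 22, 23]
Merge: [19, 26, 28] + [10, 22, 23] -> [10, 19, 22, 23, 26, 28]

Final sorted array: [10, 19, 22, 23, 26, 28]

The merge sort proceeds by recursively splitting the array and merging sorted halves.
After all merges, the sorted array is [10, 19, 22, 23, 26, 28].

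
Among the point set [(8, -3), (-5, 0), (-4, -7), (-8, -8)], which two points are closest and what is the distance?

Computing all pairwise distances among 4 points:

d((8, -3), (-5, 0)) = 13.3417
d((8, -3), (-4, -7)) = 12.6491
d((8, -3), (-8, -8)) = 16.7631
d((-5, 0), (-4, -7)) = 7.0711
d((-5, 0), (-8, -8)) = 8.544
d((-4, -7), (-8, -8)) = 4.1231 <-- minimum

Closest pair: (-4, -7) and (-8, -8) with distance 4.1231

The closest pair is (-4, -7) and (-8, -8) with Euclidean distance 4.1231. For 4 points, brute-force pairwise comparison is shown above. For large n, the divide-and-conquer algorithm (sort by x, recurse on halves, check the dividing strip) achieves O(n log n).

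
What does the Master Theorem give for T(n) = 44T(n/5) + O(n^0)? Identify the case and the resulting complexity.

Master Theorem for T(n) = 44T(n/5) + O(n^0):

a = 44, b = 5, c = 0
log_b(a) = log_5(44) = 2.3512

Case 1: c = 0 < log_5(44) = 2.3512
T(n) = O(n^(log_5 44))

For T(n) = 44T(n/5) + O(n^0): log_5(44) = 2.3512. This is Case 1 of the Master Theorem (c < log_b(a), work dominated by leaves), giving O(n^(log_5 44)).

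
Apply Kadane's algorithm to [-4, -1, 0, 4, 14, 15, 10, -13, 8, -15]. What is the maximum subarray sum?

Using Kadane's algorithm on [-4, -1, 0, 4, 14, 15, 10, -13, 8, -15]:

Scanning through the array:
Position 1 (value -1): max_ending_here = -1, max_so_far = -1
Position 2 (value 0): max_ending_here = 0, max_so_far = 0
Position 3 (value 4): max_ending_here = 4, max_so_far = 4
Position 4 (value 14): max_ending_here = 18, max_so_far = 18
Position 5 (value 15): max_ending_here = 33, max_so_far = 33
Position 6 (value 10): max_ending_here = 43, max_so_far = 43
Position 7 (value -13): max_ending_here = 30, max_so_far = 43
Position 8 (value 8): max_ending_here = 38, max_so_far = 43
Position 9 (value -15): max_ending_here = 23, max_so_far = 43

Maximum subarray: [0, 4, 14, 15, 10]
Maximum sum: 43

The maximum subarray is [0, 4, 14, 15, 10] with sum 43. This subarray runs from index 2 to index 6.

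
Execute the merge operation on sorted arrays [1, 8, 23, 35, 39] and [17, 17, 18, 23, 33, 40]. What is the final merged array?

Merging process:

Compare 1 vs 17: take 1 from left. Merged: [1]
Compare 8 vs 17: take 8 from left. Merged: [1, 8]
Compare 23 vs 17: take 17 from right. Merged: [1, 8, 17]
Compare 23 vs 17: take 17 from right. Merged: [1, 8, 17, 17]
Compare 23 vs 18: take 18 from right. Merged: [1, 8, 17, 17, 18]
Compare 23 vs 23: take 23 from left. Merged: [1, 8, 17, 17, 18, 23]
Compare 35 vs 23: take 23 from right. Merged: [1, 8, 17, 17, 18, 23, 23]
Compare 35 vs 33: take 33 from right. Merged: [1, 8, 17, 17, 18, 23, 23, 33]
Compare 35 vs 40: take 35 from left. Merged: [1, 8, 17, 17, 18, 23, 23, 33, 35]
Compare 39 vs 40: take 39 from left. Merged: [1, 8, 17, 17, 18, 23, 23, 33, 35, 39]
Append remaining from right: [40]. Merged: [1, 8, 17, 17, 18, 23, 23, 33, 35, 39, 40]

Final merged array: [1, 8, 17, 17, 18, 23, 23, 33, 35, 39, 40]
Total comparisons: 10

The merged array is [1, 8, 17, 17, 18, 23, 23, 33, 35, 39, 40], requiring 10 comparisons. The merge step runs in O(n) time where n is the total number of elements.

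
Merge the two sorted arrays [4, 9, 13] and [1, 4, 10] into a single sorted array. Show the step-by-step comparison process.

Merging process:

Compare 4 vs 1: take 1 from right. Merged: [1]
Compare 4 vs 4: take 4 from left. Merged: [1, 4]
Compare 9 vs 4: take 4 from right. Merged: [1, 4, 4]
Compare 9 vs 10: take 9 from left. Merged: [1, 4, 4, 9]
Compare 13 vs 10: take 10 from right. Merged: [1, 4, 4, 9, 10]
Append remaining from left: [13]. Merged: [1, 4, 4, 9, 10, 13]

Final merged array: [1, 4, 4, 9, 10, 13]
Total comparisons: 5

The merged array is [1, 4, 4, 9, 10, 13], requiring 5 comparisons. The merge step runs in O(n) time where n is the total number of elements.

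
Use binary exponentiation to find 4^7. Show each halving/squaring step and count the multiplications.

Computing 4^7 by squaring (build up from 4^1; each line after the first costs one multiplication):

4^1 = 4
4^2 = (4^1)^2 = 4^2 = 16
4^3 = 4 * 4^2 = 4 * 16 = 64
4^6 = (4^3)^2 = 64^2 = 4096
4^7 = 4 * 4^6 = 4 * 4096 = 16384

Result: 16384
Multiplications needed: 4 (4 lines after 4^1)

4^7 = 16384. Using exponentiation by squaring, this requires 4 multiplications. The key idea: if the exponent is even, square the half-power; if odd, multiply by the base once.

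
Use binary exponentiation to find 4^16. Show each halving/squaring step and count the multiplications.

Computing 4^16 by squaring (build up from 4^1; each line after the first costs one multiplication):

4^1 = 4
4^2 = (4^1)^2 = 4^2 = 16
4^4 = (4^2)^2 = 16^2 = 256
4^8 = (4^4)^2 = 256^2 = 65536
4^16 = (4^8)^2 = 65536^2 = 4294967296

Result: 4294967296
Multiplications needed: 4 (4 lines after 4^1)

4^16 = 4294967296. Using exponentiation by squaring, this requires 4 multiplications. The key idea: if the exponent is even, square the half-power; if odd, multiply by the base once.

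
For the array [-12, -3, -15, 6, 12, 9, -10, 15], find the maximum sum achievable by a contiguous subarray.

Using Kadane's algorithm on [-12, -3, -15, 6, 12, 9, -10, 15]:

Scanning through the array:
Position 1 (value -3): max_ending_here = -3, max_so_far = -3
Position 2 (value -15): max_ending_here = -15, max_so_far = -3
Position 3 (value 6): max_ending_here = 6, max_so_far = 6
Position 4 (value 12): max_ending_here = 18, max_so_far = 18
Position 5 (value 9): max_ending_here = 27, max_so_far = 27
Position 6 (value -10): max_ending_here = 17, max_so_far = 27
Position 7 (value 15): max_ending_here = 32, max_so_far = 32

Maximum subarray: [6, 12, 9, -10, 15]
Maximum sum: 32

The maximum subarray is [6, 12, 9, -10, 15] with sum 32. This subarray runs from index 3 to index 7.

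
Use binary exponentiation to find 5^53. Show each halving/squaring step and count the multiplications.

Computing 5^53 by squaring (build up from 5^1; each line after the first costs one multiplication):

5^1 = 5
5^2 = (5^1)^2 = 5^2 = 25
5^3 = 5 * 5^2 = 5 * 25 = 125
5^6 = (5^3)^2 = 125^2 = 15625
5^12 = (5^6)^2 = 15625^2 = 244140625
5^13 = 5 * 5^12 = 5 * 244140625 = 1220703125
5^26 = (5^13)^2 = 1220703125^2 = 1490116119384765625
5^52 = (5^26)^2 = 1490116119384765625^2 = 2220446049250313080847263336181640625
5^53 = 5 * 5^52 = 5 * 2220446049250313080847263336181640625 = 11102230246251565404236316680908203125

Result: 11102230246251565404236316680908203125
Multiplications needed: 8 (8 lines after 5^1)

5^53 = 11102230246251565404236316680908203125. Using exponentiation by squaring, this requires 8 multiplications. The key idea: if the exponent is even, square the half-power; if odd, multiply by the base once.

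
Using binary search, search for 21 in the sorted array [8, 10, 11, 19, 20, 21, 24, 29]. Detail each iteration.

Binary search for 21 in [8, 10, 11, 19, 20, 21, 24, 29]:

lo=0, hi=7, mid=3, arr[mid]=19 -> 19 < 21, search right half
lo=4, hi=7, mid=5, arr[mid]=21 -> Found target at index 5!

Binary search finds 21 at index 5 after 2 comparisons. The search repeatedly halves the search space by comparing with the middle element.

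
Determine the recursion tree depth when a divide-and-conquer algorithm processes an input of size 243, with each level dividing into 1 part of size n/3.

For divide and conquer with division factor 3:

Problem sizes at each level:
Level 0: 243
Level 1: 81
Level 2: 27
Level 3: 9
Level 4: 3
Level 5: 1

The root is level 0 and the size-1 base case is level 5 (the tree spans levels 0 through 5, i.e. 6 levels counting the root), so the depth is the number of divisions: log_3(243) = 5

The recursion tree depth is log_3(243) = 5. At each level, the problem size is divided by 3, so it takes 5 divisions to reduce to a base case of size 1. The algorithm makes 1 recursive call at each level.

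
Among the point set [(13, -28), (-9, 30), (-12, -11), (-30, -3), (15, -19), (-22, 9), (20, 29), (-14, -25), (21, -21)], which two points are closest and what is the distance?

Computing all pairwise distances among 9 points:

d((13, -28), (-9, 30)) = 62.0322
d((13, -28), (-12, -11)) = 30.2324
d((13, -28), (-30, -3)) = 49.7393
d((13, -28), (15, -19)) = 9.2195
d((13, -28), (-22, 9)) = 50.9313
d((13, -28), (20, 29)) = 57.4282
d((13, -28), (-14, -25)) = 27.1662
d((13, -28), (21, -21)) = 10.6301
d((-9, 30), (-12, -11)) = 41.1096
d((-9, 30), (-30, -3)) = 39.1152
d((-9, 30), (15, -19)) = 54.5619
d((-9, 30), (-22, 9)) = 24.6982
d((-9, 30), (20, 29)) = 29.0172
d((-9, 30), (-14, -25)) = 55.2268
d((-9, 30), (21, -21)) = 59.1692
d((-12, -11), (-30, -3)) = 19.6977
d((-12, -11), (15, -19)) = 28.1603
d((-12, -11), (-22, 9)) = 22.3607
d((-12, -11), (20, 29)) = 51.225
d((-12, -11), (-14, -25)) = 14.1421
d((-12, -11), (21, -21)) = 34.4819
d((-30, -3), (15, -19)) = 47.7598
d((-30, -3), (-22, 9)) = 14.4222
d((-30, -3), (20, 29)) = 59.3633
d((-30, -3), (-14, -25)) = 27.2029
d((-30, -3), (21, -21)) = 54.0833
d((15, -19), (-22, 9)) = 46.4004
d((15, -19), (20, 29)) = 48.2597
d((15, -19), (-14, -25)) = 29.6142
d((15, -19), (21, -21)) = 6.3246 <-- minimum
d((-22, 9), (20, 29)) = 46.5188
d((-22, 9), (-14, -25)) = 34.9285
d((-22, 9), (21, -21)) = 52.4309
d((20, 29), (-14, -25)) = 63.8122
d((20, 29), (21, -21)) = 50.01
d((-14, -25), (21, -21)) = 35.2278

Closest pair: (15, -19) and (21, -21) with distance 6.3246

The closest pair is (15, -19) and (21, -21) with Euclidean distance 6.3246. For 9 points, brute-force pairwise comparison is shown above. For large n, the divide-and-conquer algorithm (sort by x, recurse on halves, check the dividing strip) achieves O(n log n).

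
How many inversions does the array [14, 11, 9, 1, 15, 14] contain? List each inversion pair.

Finding inversions in [14, 11, 9, 1, 15, 14]:

(0, 1): arr[0]=14 > arr[1]=11
(0, 2): arr[0]=14 > arr[2]=9
(0, 3): arr[0]=14 > arr[3]=1
(1, 2): arr[1]=11 > arr[2]=9
(1, 3): arr[1]=11 > arr[3]=1
(2, 3): arr[2]=9 > arr[3]=1
(4, 5): arr[4]=15 > arr[5]=14

Total inversions: 7

The array has 7 inversion(s): (0,1), (0,2), (0,3), (1,2), (1,3), (2,3), (4,5). Each pair (i,j) satisfies i < j and arr[i] > arr[j].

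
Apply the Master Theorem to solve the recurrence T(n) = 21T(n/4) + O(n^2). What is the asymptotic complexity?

Master Theorem for T(n) = 21T(n/4) + O(n^2):

a = 21, b = 4, c = 2
log_b(a) = log_4(21) = 2.1962

Case 1: c = 2 < log_4(21) = 2.1962
T(n) = O(n^(log_4 21))

For T(n) = 21T(n/4) + O(n^2): log_4(21) = 2.1962. This is Case 1 of the Master Theorem (c < log_b(a), work dominated by leaves), giving O(n^(log_4 21)).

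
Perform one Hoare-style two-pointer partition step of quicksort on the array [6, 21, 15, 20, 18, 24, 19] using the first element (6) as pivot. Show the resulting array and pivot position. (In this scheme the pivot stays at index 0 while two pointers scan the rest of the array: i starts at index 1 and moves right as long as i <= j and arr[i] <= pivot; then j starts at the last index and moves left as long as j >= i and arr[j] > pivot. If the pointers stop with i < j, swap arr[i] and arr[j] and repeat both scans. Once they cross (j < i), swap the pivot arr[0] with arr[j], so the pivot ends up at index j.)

Hoare-style two-pointer partition with pivot = 6:

Initial array: [6, 21, 15, 20, 18, 24, 19]

Pointers start at i = 1, j = 6.
i ends at 1, j ends at 0: the pointers have crossed (j < i), so scanning stops.

j = 0, so swapping arr[0] with arr[j] leaves the pivot at position 0: [6, 21, 15, 20, 18, 24, 19]
Pivot position: 0

After partitioning with pivot 6, the array becomes [6, 21, 15, 20, 18, 24, 19]. The pivot is placed at index 0. All elements to the left of the pivot are <= 6, and all elements to the right are > 6.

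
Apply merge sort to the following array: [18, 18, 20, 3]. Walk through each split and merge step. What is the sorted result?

Merge sort trace:

Split: [18, 18, 20, 3] -> [18, 18] and [20, 3]
  Split: [18, 18] -> [18] and [18]
  Merge: [18] + [18] -> [18, 18]
  Split: [20, 3] -> [20] and [3]
  Merge: [20] + [3] -> [3, 20]
Merge: [18, 18] + [3, 20] -> [3, 18, 18, 20]

Final sorted array: [3, 18, 18, 20]

The merge sort proceeds by recursively splitting the array and merging sorted halves.
After all merges, the sorted array is [3, 18, 18, 20].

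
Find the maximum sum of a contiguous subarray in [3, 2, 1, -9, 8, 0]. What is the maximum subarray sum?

Using Kadane's algorithm on [3, 2, 1, -9, 8, 0]:

Scanning through the array:
Position 1 (value 2): max_ending_here = 5, max_so_far = 5
Position 2 (value 1): max_ending_here = 6, max_so_far = 6
Position 3 (value -9): max_ending_here = -3, max_so_far = 6
Position 4 (value 8): max_ending_here = 8, max_so_far = 8
Position 5 (value 0): max_ending_here = 8, max_so_far = 8

Maximum subarray: [8]
Maximum sum: 8

The maximum subarray is [8] with sum 8. This subarray runs from index 4 to index 4.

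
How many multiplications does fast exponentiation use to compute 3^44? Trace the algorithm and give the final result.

Computing 3^44 by squaring (build up from 3^1; each line after the first costs one multiplication):

3^1 = 3
3^2 = (3^1)^2 = 3^2 = 9
3^4 = (3^2)^2 = 9^2 = 81
3^5 = 3 * 3^4 = 3 * 81 = 243
3^10 = (3^5)^2 = 243^2 = 59049
3^11 = 3 * 3^10 = 3 * 59049 = 177147
3^22 = (3^11)^2 = 177147^2 = 31381059609
3^44 = (3^22)^2 = 31381059609^2 = 984770902183611232881

Result: 984770902183611232881
Multiplications needed: 7 (7 lines after 3^1)

3^44 = 984770902183611232881. Using exponentiation by squaring, this requires 7 multiplications. The key idea: if the exponent is even, square the half-power; if odd, multiply by the base once.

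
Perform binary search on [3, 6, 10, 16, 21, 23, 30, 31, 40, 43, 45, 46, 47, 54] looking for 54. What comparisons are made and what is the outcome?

Binary search for 54 in [3, 6, 10, 16, 21, 23, 30, 31, 40, 43, 45, 46, 47, 54]:

lo=0, hi=13, mid=6, arr[mid]=30 -> 30 < 54, search right half
lo=7, hi=13, mid=10, arr[mid]=45 -> 45 < 54, search right half
lo=11, hi=13, mid=12, arr[mid]=47 -> 47 < 54, search right half
lo=13, hi=13, mid=13, arr[mid]=54 -> Found target at index 13!

Binary search finds 54 at index 13 after 4 comparisons. The search repeatedly halves the search space by comparing with the middle element.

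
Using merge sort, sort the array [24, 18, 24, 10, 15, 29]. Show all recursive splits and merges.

Merge sort trace:

Split: [24, 18, 24, 10, 15, 29] -> [24, 18, 24] and [10, 15, 29]
  Split: [24, 18, 24] -> [24] and [18, 24]
    Split: [18, 24] -> [18] and [24]
    Merge: [18] + [24] -> [18, 24]
  Merge: [24] + [18, 24] -> [18, 24, 24]
  Split: [10, 15, 29] -> [10] and [15, 29]
    Split: [15, 29] -> [15] and [29]
    Merge: [15] + [29] -> [15, 29]
  Merge: [10] + [15, 29] -> [10, 15, 29]
Merge: [18, 24, 24] + [10, 15, 29] -> [10, 15, 18, 24, 24, 29]

Final sorted array: [10, 15, 18, 24, 24, 29]

The merge sort proceeds by recursively splitting the array and merging sorted halves.
After all merges, the sorted array is [10, 15, 18, 24, 24, 29].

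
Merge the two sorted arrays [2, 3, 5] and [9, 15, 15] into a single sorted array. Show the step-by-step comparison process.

Merging process:

Compare 2 vs 9: take 2 from left. Merged: [2]
Compare 3 vs 9: take 3 from left. Merged: [2, 3]
Compare 5 vs 9: take 5 from left. Merged: [2, 3, 5]
Append remaining from right: [9, 15, 15]. Merged: [2, 3, 5, 9, 15, 15]

Final merged array: [2, 3, 5, 9, 15, 15]
Total comparisons: 3

The merged array is [2, 3, 5, 9, 15, 15], requiring 3 comparisons. The merge step runs in O(n) time where n is the total number of elements.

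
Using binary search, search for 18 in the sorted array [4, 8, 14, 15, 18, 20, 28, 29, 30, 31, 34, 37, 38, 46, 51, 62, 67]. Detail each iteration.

Binary search for 18 in [4, 8, 14, 15, 18, 20, 28, 29, 30, 31, 34, 37, 38, 46, 51, 62, 67]:

lo=0, hi=16, mid=8, arr[mid]=30 -> 30 > 18, search left half
lo=0, hi=7, mid=3, arr[mid]=15 -> 15 < 18, search right half
lo=4, hi=7, mid=5, arr[mid]=20 -> 20 > 18, search left half
lo=4, hi=4, mid=4, arr[mid]=18 -> Found target at index 4!

Binary search finds 18 at index 4 after 4 comparisons. The search repeatedly halves the search space by comparing with the middle element.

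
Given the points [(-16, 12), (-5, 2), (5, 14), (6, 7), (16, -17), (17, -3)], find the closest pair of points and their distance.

Computing all pairwise distances among 6 points:

d((-16, 12), (-5, 2)) = 14.8661
d((-16, 12), (5, 14)) = 21.095
d((-16, 12), (6, 7)) = 22.561
d((-16, 12), (16, -17)) = 43.1856
d((-16, 12), (17, -3)) = 36.2491
d((-5, 2), (5, 14)) = 15.6205
d((-5, 2), (6, 7)) = 12.083
d((-5, 2), (16, -17)) = 28.3196
d((-5, 2), (17, -3)) = 22.561
d((5, 14), (6, 7)) = 7.0711 <-- minimum
d((5, 14), (16, -17)) = 32.8938
d((5, 14), (17, -3)) = 20.8087
d((6, 7), (16, -17)) = 26.0
d((6, 7), (17, -3)) = 14.8661
d((16, -17), (17, -3)) = 14.0357

Closest pair: (5, 14) and (6, 7) with distance 7.0711

The closest pair is (5, 14) and (6, 7) with Euclidean distance 7.0711. For 6 points, brute-force pairwise comparison is shown above. For large n, the divide-and-conquer algorithm (sort by x, recurse on halves, check the dividing strip) achieves O(n log n).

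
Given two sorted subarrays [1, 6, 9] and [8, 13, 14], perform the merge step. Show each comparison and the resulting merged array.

Merging process:

Compare 1 vs 8: take 1 from left. Merged: [1]
Compare 6 vs 8: take 6 from left. Merged: [1, 6]
Compare 9 vs 8: take 8 from right. Merged: [1, 6, 8]
Compare 9 vs 13: take 9 from left. Merged: [1, 6, 8, 9]
Append remaining from right: [13, 14]. Merged: [1, 6, 8, 9, 13, 14]

Final merged array: [1, 6, 8, 9, 13, 14]
Total comparisons: 4

The merged array is [1, 6, 8, 9, 13, 14], requiring 4 comparisons. The merge step runs in O(n) time where n is the total number of elements.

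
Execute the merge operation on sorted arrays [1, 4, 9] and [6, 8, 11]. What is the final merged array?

Merging process:

Compare 1 vs 6: take 1 from left. Merged: [1]
Compare 4 vs 6: take 4 from left. Merged: [1, 4]
Compare 9 vs 6: take 6 from right. Merged: [1, 4, 6]
Compare 9 vs 8: take 8 from right. Merged: [1, 4, 6, 8]
Compare 9 vs 11: take 9 from left. Merged: [1, 4, 6, 8, 9]
Append remaining from right: [11]. Merged: [1, 4, 6, 8, 9, 11]

Final merged array: [1, 4, 6, 8, 9, 11]
Total comparisons: 5

The merged array is [1, 4, 6, 8, 9, 11], requiring 5 comparisons. The merge step runs in O(n) time where n is the total number of elements.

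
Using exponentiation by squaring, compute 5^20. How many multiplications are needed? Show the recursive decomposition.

Computing 5^20 by squaring (build up from 5^1; each line after the first costs one multiplication):

5^1 = 5
5^2 = (5^1)^2 = 5^2 = 25
5^4 = (5^2)^2 = 25^2 = 625
5^5 = 5 * 5^4 = 5 * 625 = 3125
5^10 = (5^5)^2 = 3125^2 = 9765625
5^20 = (5^10)^2 = 9765625^2 = 95367431640625

Result: 95367431640625
Multiplications needed: 5 (5 lines after 5^1)

5^20 = 95367431640625. Using exponentiation by squaring, this requires 5 multiplications. The key idea: if the exponent is even, square the half-power; if odd, multiply by the base once.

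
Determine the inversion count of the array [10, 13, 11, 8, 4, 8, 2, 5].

Finding inversions in [10, 13, 11, 8, 4, 8, 2, 5]:

(0, 3): arr[0]=10 > arr[3]=8
(0, 4): arr[0]=10 > arr[4]=4
(0, 5): arr[0]=10 > arr[5]=8
(0, 6): arr[0]=10 > arr[6]=2
(0, 7): arr[0]=10 > arr[7]=5
(1, 2): arr[1]=13 > arr[2]=11
(1, 3): arr[1]=13 > arr[3]=8
(1, 4): arr[1]=13 > arr[4]=4
(1, 5): arr[1]=13 > arr[5]=8
(1, 6): arr[1]=13 > arr[6]=2
(1, 7): arr[1]=13 > arr[7]=5
(2, 3): arr[2]=11 > arr[3]=8
(2, 4): arr[2]=11 > arr[4]=4
(2, 5): arr[2]=11 > arr[5]=8
(2, 6): arr[2]=11 > arr[6]=2
(2, 7): arr[2]=11 > arr[7]=5
(3, 4): arr[3]=8 > arr[4]=4
(3, 6): arr[3]=8 > arr[6]=2
(3, 7): arr[3]=8 > arr[7]=5
(4, 6): arr[4]=4 > arr[6]=2
(5, 6): arr[5]=8 > arr[6]=2
(5, 7): arr[5]=8 > arr[7]=5

Total inversions: 22

The array has 22 inversion(s): (0,3), (0,4), (0,5), (0,6), (0,7), (1,2), (1,3), (1,4), (1,5), (1,6), (1,7), (2,3), (2,4), (2,5), (2,6), (2,7), (3,4), (3,6), (3,7), (4,6), (5,6), (5,7). Each pair (i,j) satisfies i < j and arr[i] > arr[j].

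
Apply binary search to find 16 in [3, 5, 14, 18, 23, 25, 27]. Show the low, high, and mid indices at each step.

Binary search for 16 in [3, 5, 14, 18, 23, 25, 27]:

lo=0, hi=6, mid=3, arr[mid]=18 -> 18 > 16, search left half
lo=0, hi=2, mid=1, arr[mid]=5 -> 5 < 16, search right half
lo=2, hi=2, mid=2, arr[mid]=14 -> 14 < 16, search right half
lo=3 > hi=2, target 16 not found

Binary search determines that 16 is not in the array after 3 comparisons. The search space was exhausted without finding the target.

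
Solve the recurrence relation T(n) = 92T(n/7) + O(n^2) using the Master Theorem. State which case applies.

Master Theorem for T(n) = 92T(n/7) + O(n^2):

a = 92, b = 7, c = 2
log_b(a) = log_7(92) = 2.3237

Case 1: c = 2 < log_7(92) = 2.3237
T(n) = O(n^(log_7 92))

For T(n) = 92T(n/7) + O(n^2): log_7(92) = 2.3237. This is Case 1 of the Master Theorem (c < log_b(a), work dominated by leaves), giving O(n^(log_7 92)).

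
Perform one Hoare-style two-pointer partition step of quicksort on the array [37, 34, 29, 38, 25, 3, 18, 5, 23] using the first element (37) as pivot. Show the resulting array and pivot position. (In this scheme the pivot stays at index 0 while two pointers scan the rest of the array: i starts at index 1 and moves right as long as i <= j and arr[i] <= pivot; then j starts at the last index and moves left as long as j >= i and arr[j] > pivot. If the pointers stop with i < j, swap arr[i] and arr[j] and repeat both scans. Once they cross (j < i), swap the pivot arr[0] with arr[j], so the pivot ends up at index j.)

Hoare-style two-pointer partition with pivot = 37:

Initial array: [37, 34, 29, 38, 25, 3, 18, 5, 23]

Pointers start at i = 1, j = 8.
i stops at index 3 (arr[3]=38 > 37), j stops at index 8 (arr[8]=23 <= 37): swap arr[3] and arr[8], array becomes [37, 34, 29, 23, 25, 3, 18, 5, 38]
i ends at 8, j ends at 7: the pointers have crossed (j < i), so scanning stops.

Swap pivot arr[0] with arr[7] to place pivot at position 7: [5, 34, 29, 23, 25, 3, 18, 37, 38]
Pivot position: 7

After partitioning with pivot 37, the array becomes [5, 34, 29, 23, 25, 3, 18, 37, 38]. The pivot is placed at index 7. All elements to the left of the pivot are <= 37, and all elements to the right are > 37.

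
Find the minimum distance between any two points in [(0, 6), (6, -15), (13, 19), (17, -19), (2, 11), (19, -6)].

Computing all pairwise distances among 6 points:

d((0, 6), (6, -15)) = 21.8403
d((0, 6), (13, 19)) = 18.3848
d((0, 6), (17, -19)) = 30.2324
d((0, 6), (2, 11)) = 5.3852 <-- minimum
d((0, 6), (19, -6)) = 22.4722
d((6, -15), (13, 19)) = 34.7131
d((6, -15), (17, -19)) = 11.7047
d((6, -15), (2, 11)) = 26.3059
d((6, -15), (19, -6)) = 15.8114
d((13, 19), (17, -19)) = 38.2099
d((13, 19), (2, 11)) = 13.6015
d((13, 19), (19, -6)) = 25.7099
d((17, -19), (2, 11)) = 33.541
d((17, -19), (19, -6)) = 13.1529
d((2, 11), (19, -6)) = 24.0416

Closest pair: (0, 6) and (2, 11) with distance 5.3852

The closest pair is (0, 6) and (2, 11) with Euclidean distance 5.3852. For 6 points, brute-force pairwise comparison is shown above. For large n, the divide-and-conquer algorithm (sort by x, recurse on halves, check the dividing strip) achieves O(n log n).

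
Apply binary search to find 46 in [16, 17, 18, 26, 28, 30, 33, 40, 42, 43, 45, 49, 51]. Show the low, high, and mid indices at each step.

Binary search for 46 in [16, 17, 18, 26, 28, 30, 33, 40, 42, 43, 45, 49, 51]:

lo=0, hi=12, mid=6, arr[mid]=33 -> 33 < 46, search right half
lo=7, hi=12, mid=9, arr[mid]=43 -> 43 < 46, search right half
lo=10, hi=12, mid=11, arr[mid]=49 -> 49 > 46, search left half
lo=10, hi=10, mid=10, arr[mid]=45 -> 45 < 46, search right half
lo=11 > hi=10, target 46 not found

Binary search determines that 46 is not in the array after 4 comparisons. The search space was exhausted without finding the target.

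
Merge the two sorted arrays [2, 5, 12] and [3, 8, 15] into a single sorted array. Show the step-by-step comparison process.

Merging process:

Compare 2 vs 3: take 2 from left. Merged: [2]
Compare 5 vs 3: take 3 from right. Merged: [2, 3]
Compare 5 vs 8: take 5 from left. Merged: [2, 3, 5]
Compare 12 vs 8: take 8 from right. Merged: [2, 3, 5, 8]
Compare 12 vs 15: take 12 from left. Merged: [2, 3, 5, 8, 12]
Append remaining from right: [15]. Merged: [2, 3, 5, 8, 12, 15]

Final merged array: [2, 3, 5, 8, 12, 15]
Total comparisons: 5

The merged array is [2, 3, 5, 8, 12, 15], requiring 5 comparisons. The merge step runs in O(n) time where n is the total number of elements.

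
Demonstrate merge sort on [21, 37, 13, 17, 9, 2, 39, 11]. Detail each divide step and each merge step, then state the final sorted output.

Merge sort trace:

Split: [21, 37, 13, 17, 9, 2, 39, 11] -> [21, 37, 13, 17] and [9, 2, 39, 11]
  Split: [21, 37, 13, 17] -> [21, 37] and [13, 17]
    Split: [21, 37] -> [21] and [37]
    Merge: [21] + [37] -> [21, 37]
    Split: [13, 17] -> [13] and [17]
    Merge: [13] + [17] -> [13, 17]
  Merge: [21, 37] + [13, 17] -> [13, 17, 21, 37]
  Split: [9, 2, 39, 11] -> [9, 2] and [39, 11]
    Split: [9, 2] -> [9] and [2]
    Merge: [9] + [2] -> [2, 9]
    Split: [39, 11] -> [39] and [11]
    Merge: [39] + [11] -> [11, 39]
  Merge: [2, 9] + [11, 39] -> [2, 9, 11, 39]
Merge: [13, 17, 21, 37] + [2, 9, 11, 39] -> [2, 9, 11, 13, 17, 21, 37, 39]

Final sorted array: [2, 9, 11, 13, 17, 21, 37, 39]

The merge sort proceeds by recursively splitting the array and merging sorted halves.
After all merges, the sorted array is [2, 9, 11, 13, 17, 21, 37, 39].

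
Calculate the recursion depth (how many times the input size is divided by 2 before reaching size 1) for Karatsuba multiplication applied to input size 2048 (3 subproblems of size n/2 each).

For divide and conquer with division factor 2:

Problem sizes at each level:
Level 0: 2048
Level 1: 1024
Level 2: 512
Level 3: 256
Level 4: 128
Level 5: 64
Level 6: 32
Level 7: 16
Level 8: 8
Level 9: 4
Level 10: 2
Level 11: 1

The root is level 0 and the size-1 base case is level 11 (the tree spans levels 0 through 11, i.e. 12 levels counting the root), so the depth is the number of divisions: log_2(2048) = 11

The recursion tree depth is log_2(2048) = 11. At each level, the problem size is divided by 2, so it takes 11 divisions to reduce to a base case of size 1. The algorithm makes 3 recursive calls at each level.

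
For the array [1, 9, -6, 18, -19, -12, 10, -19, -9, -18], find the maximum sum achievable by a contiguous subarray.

Using Kadane's algorithm on [1, 9, -6, 18, -19, -12, 10, -19, -9, -18]:

Scanning through the array:
Position 1 (value 9): max_ending_here = 10, max_so_far = 10
Position 2 (value -6): max_ending_here = 4, max_so_far = 10
Position 3 (value 18): max_ending_here = 22, max_so_far = 22
Position 4 (value -19): max_ending_here = 3, max_so_far = 22
Position 5 (value -12): max_ending_here = -9, max_so_far = 22
Position 6 (value 10): max_ending_here = 10, max_so_far = 22
Position 7 (value -19): max_ending_here = -9, max_so_far = 22
Position 8 (value -9): max_ending_here = -9, max_so_far = 22
Position 9 (value -18): max_ending_here = -18, max_so_far = 22

Maximum subarray: [1, 9, -6, 18]
Maximum sum: 22

The maximum subarray is [1, 9, -6, 18] with sum 22. This subarray runs from index 0 to index 3.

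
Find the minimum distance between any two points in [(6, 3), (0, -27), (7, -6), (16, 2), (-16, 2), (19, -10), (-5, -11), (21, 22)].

Computing all pairwise distances among 8 points:

d((6, 3), (0, -27)) = 30.5941
d((6, 3), (7, -6)) = 9.0554 <-- minimum
d((6, 3), (16, 2)) = 10.0499
d((6, 3), (-16, 2)) = 22.0227
d((6, 3), (19, -10)) = 18.3848
d((6, 3), (-5, -11)) = 17.8045
d((6, 3), (21, 22)) = 24.2074
d((0, -27), (7, -6)) = 22.1359
d((0, -27), (16, 2)) = 33.121
d((0, -27), (-16, 2)) = 33.121
d((0, -27), (19, -10)) = 25.4951
d((0, -27), (-5, -11)) = 16.7631
d((0, -27), (21, 22)) = 53.3104
d((7, -6), (16, 2)) = 12.0416
d((7, -6), (-16, 2)) = 24.3516
d((7, -6), (19, -10)) = 12.6491
d((7, -6), (-5, -11)) = 13.0
d((7, -6), (21, 22)) = 31.305
d((16, 2), (-16, 2)) = 32.0
d((16, 2), (19, -10)) = 12.3693
d((16, 2), (-5, -11)) = 24.6982
d((16, 2), (21, 22)) = 20.6155
d((-16, 2), (19, -10)) = 37.0
d((-16, 2), (-5, -11)) = 17.0294
d((-16, 2), (21, 22)) = 42.0595
d((19, -10), (-5, -11)) = 24.0208
d((19, -10), (21, 22)) = 32.0624
d((-5, -11), (21, 22)) = 42.0119

Closest pair: (6, 3) and (7, -6) with distance 9.0554

The closest pair is (6, 3) and (7, -6) with Euclidean distance 9.0554. For 8 points, brute-force pairwise comparison is shown above. For large n, the divide-and-conquer algorithm (sort by x, recurse on halves, check the dividing strip) achieves O(n log n).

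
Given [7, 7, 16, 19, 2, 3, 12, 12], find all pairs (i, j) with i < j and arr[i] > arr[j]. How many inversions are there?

Finding inversions in [7, 7, 16, 19, 2, 3, 12, 12]:

(0, 4): arr[0]=7 > arr[4]=2
(0, 5): arr[0]=7 > arr[5]=3
(1, 4): arr[1]=7 > arr[4]=2
(1, 5): arr[1]=7 > arr[5]=3
(2, 4): arr[2]=16 > arr[4]=2
(2, 5): arr[2]=16 > arr[5]=3
(2, 6): arr[2]=16 > arr[6]=12
(2, 7): arr[2]=16 > arr[7]=12
(3, 4): arr[3]=19 > arr[4]=2
(3, 5): arr[3]=19 > arr[5]=3
(3, 6): arr[3]=19 > arr[6]=12
(3, 7): arr[3]=19 > arr[7]=12

Total inversions: 12

The array has 12 inversion(s): (0,4), (0,5), (1,4), (1,5), (2,4), (2,5), (2,6), (2,7), (3,4), (3,5), (3,6), (3,7). Each pair (i,j) satisfies i < j and arr[i] > arr[j].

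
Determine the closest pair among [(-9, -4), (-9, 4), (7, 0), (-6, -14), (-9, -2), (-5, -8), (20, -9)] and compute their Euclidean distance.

Computing all pairwise distances among 7 points:

d((-9, -4), (-9, 4)) = 8.0
d((-9, -4), (7, 0)) = 16.4924
d((-9, -4), (-6, -14)) = 10.4403
d((-9, -4), (-9, -2)) = 2.0 <-- minimum
d((-9, -4), (-5, -8)) = 5.6569
d((-9, -4), (20, -9)) = 29.4279
d((-9, 4), (7, 0)) = 16.4924
d((-9, 4), (-6, -14)) = 18.2483
d((-9, 4), (-9, -2)) = 6.0
d((-9, 4), (-5, -8)) = 12.6491
d((-9, 4), (20, -9)) = 31.7805
d((7, 0), (-6, -14)) = 19.105
d((7, 0), (-9, -2)) = 16.1245
d((7, 0), (-5, -8)) = 14.4222
d((7, 0), (20, -9)) = 15.8114
d((-6, -14), (-9, -2)) = 12.3693
d((-6, -14), (-5, -8)) = 6.0828
d((-6, -14), (20, -9)) = 26.4764
d((-9, -2), (-5, -8)) = 7.2111
d((-9, -2), (20, -9)) = 29.8329
d((-5, -8), (20, -9)) = 25.02

Closest pair: (-9, -4) and (-9, -2) with distance 2.0

The closest pair is (-9, -4) and (-9, -2) with Euclidean distance 2.0. For 7 points, brute-force pairwise comparison is shown above. For large n, the divide-and-conquer algorithm (sort by x, recurse on halves, check the dividing strip) achieves O(n log n).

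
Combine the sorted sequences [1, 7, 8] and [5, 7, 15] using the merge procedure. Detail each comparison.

Merging process:

Compare 1 vs 5: take 1 from left. Merged: [1]
Compare 7 vs 5: take 5 from right. Merged: [1, 5]
Compare 7 vs 7: take 7 from left. Merged: [1, 5, 7]
Compare 8 vs 7: take 7 from right. Merged: [1, 5, 7, 7]
Compare 8 vs 15: take 8 from left. Merged: [1, 5, 7, 7, 8]
Append remaining from right: [15]. Merged: [1, 5, 7, 7, 8, 15]

Final merged array: [1, 5, 7, 7, 8, 15]
Total comparisons: 5

The merged array is [1, 5, 7, 7, 8, 15], requiring 5 comparisons. The merge step runs in O(n) time where n is the total number of elements.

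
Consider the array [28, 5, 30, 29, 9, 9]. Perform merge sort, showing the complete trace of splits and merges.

Merge sort trace:

Split: [28, 5, 30, 29, 9, 9] -> [28, 5, 30] and [29, 9, 9]
  Split: [28, 5, 30] -> [28] and [5, 30]
    Split: [5, 30] -> [5] and [30]
    Merge: [5] + [30] -> [5, 30]
  Merge: [28] + [5, 30] -> [5, 28, 30]
  Split: [29, 9, 9] -> [29] and [9, 9]
    Split: [9, 9] -> [9] and [9]
    Merge: [9] + [9] -> [9, 9]
  Merge: [29] + [9, 9] -> [9, 9, 29]
Merge: [5, 28, 30] + [9, 9, 29] -> [5, 9, 9, 28, 29, 30]

Final sorted array: [5, 9, 9, 28, 29, 30]

The merge sort proceeds by recursively splitting the array and merging sorted halves.
After all merges, the sorted array is [5, 9, 9, 28, 29, 30].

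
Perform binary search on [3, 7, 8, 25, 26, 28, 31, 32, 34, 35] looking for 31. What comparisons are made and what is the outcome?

Binary search for 31 in [3, 7, 8, 25, 26, 28, 31, 32, 34, 35]:

lo=0, hi=9, mid=4, arr[mid]=26 -> 26 < 31, search right half
lo=5, hi=9, mid=7, arr[mid]=32 -> 32 > 31, search left half
lo=5, hi=6, mid=5, arr[mid]=28 -> 28 < 31, search right half
lo=6, hi=6, mid=6, arr[mid]=31 -> Found target at index 6!

Binary search finds 31 at index 6 after 4 comparisons. The search repeatedly halves the search space by comparing with the middle element.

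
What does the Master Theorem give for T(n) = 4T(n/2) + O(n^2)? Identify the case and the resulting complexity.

Master Theorem for T(n) = 4T(n/2) + O(n^2):

a = 4, b = 2, c = 2
log_b(a) = log_2(4) = 2.0000

Case 2: c = 2 = log_2(4) = 2.0000
T(n) = O(n^2 log n) = O(n^2 log n)

For T(n) = 4T(n/2) + O(n^2): log_2(4) = 2.0000. This is Case 2 of the Master Theorem (c = log_b(a), equal work at all levels), giving O(n^2 log n).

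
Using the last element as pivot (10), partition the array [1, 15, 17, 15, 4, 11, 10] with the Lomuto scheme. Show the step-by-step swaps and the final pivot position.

Lomuto partition with pivot = 10:

Initial array: [1, 15, 17, 15, 4, 11, 10]

arr[0]=1 <= 10: swap with position 0, array becomes [1, 15, 17, 15, 4, 11, 10]
arr[1]=15 > 10: no swap
arr[2]=17 > 10: no swap
arr[3]=15 > 10: no swap
arr[4]=4 <= 10: swap with position 1, array becomes [1, 4, 17, 15, 15, 11, 10]
arr[5]=11 > 10: no swap

Place pivot at position 2: [1, 4, 10, 15, 15, 11, 17]
Pivot position: 2

After partitioning with pivot 10, the array becomes [1, 4, 10, 15, 15, 11, 17]. The pivot is placed at index 2. All elements to the left of the pivot are <= 10, and all elements to the right are > 10.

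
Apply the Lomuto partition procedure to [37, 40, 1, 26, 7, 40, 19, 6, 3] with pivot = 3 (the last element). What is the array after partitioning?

Lomuto partition with pivot = 3:

Initial array: [37, 40, 1, 26, 7, 40, 19, 6, 3]

arr[0]=37 > 3: no swap
arr[1]=40 > 3: no swap
arr[2]=1 <= 3: swap with position 0, array becomes [1, 40, 37, 26, 7, 40, 19, 6, 3]
arr[3]=26 > 3: no swap
arr[4]=7 > 3: no swap
arr[5]=40 > 3: no swap
arr[6]=19 > 3: no swap
arr[7]=6 > 3: no swap

Place pivot at position 1: [1, 3, 37, 26, 7, 40, 19, 6, 40]
Pivot position: 1

After partitioning with pivot 3, the array becomes [1, 3, 37, 26, 7, 40, 19, 6, 40]. The pivot is placed at index 1. All elements to the left of the pivot are <= 3, and all elements to the right are > 3.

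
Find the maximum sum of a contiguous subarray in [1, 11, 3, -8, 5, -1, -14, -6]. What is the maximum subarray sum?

Using Kadane's algorithm on [1, 11, 3, -8, 5, -1, -14, -6]:

Scanning through the array:
Position 1 (value 11): max_ending_here = 12, max_so_far = 12
Position 2 (value 3): max_ending_here = 15, max_so_far = 15
Position 3 (value -8): max_ending_here = 7, max_so_far = 15
Position 4 (value 5): max_ending_here = 12, max_so_far = 15
Position 5 (value -1): max_ending_here = 11, max_so_far = 15
Position 6 (value -14): max_ending_here = -3, max_so_far = 15
Position 7 (value -6): max_ending_here = -6, max_so_far = 15

Maximum subarray: [1, 11, 3]
Maximum sum: 15

The maximum subarray is [1, 11, 3] with sum 15. This subarray runs from index 0 to index 2.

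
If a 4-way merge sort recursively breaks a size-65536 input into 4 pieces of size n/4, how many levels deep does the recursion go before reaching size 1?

For divide and conquer with division factor 4:

Problem sizes at each level:
Level 0: 65536
Level 1: 16384
Level 2: 4096
Level 3: 1024
Level 4: 256
Level 5: 64
Level 6: 16
Level 7: 4
Level 8: 1

The root is level 0 and the size-1 base case is level 8 (the tree spans levels 0 through 8, i.e. 9 levels counting the root), so the depth is the number of divisions: log_4(65536) = 8

The recursion tree depth is log_4(65536) = 8. At each level, the problem size is divided by 4, so it takes 8 divisions to reduce to a base case of size 1. The algorithm makes 4 recursive calls at each level.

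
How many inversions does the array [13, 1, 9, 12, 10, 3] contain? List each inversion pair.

Finding inversions in [13, 1, 9, 12, 10, 3]:

(0, 1): arr[0]=13 > arr[1]=1
(0, 2): arr[0]=13 > arr[2]=9
(0, 3): arr[0]=13 > arr[3]=12
(0, 4): arr[0]=13 > arr[4]=10
(0, 5): arr[0]=13 > arr[5]=3
(2, 5): arr[2]=9 > arr[5]=3
(3, 4): arr[3]=12 > arr[4]=10
(3, 5): arr[3]=12 > arr[5]=3
(4, 5): arr[4]=10 > arr[5]=3

Total inversions: 9

The array has 9 inversion(s): (0,1), (0,2), (0,3), (0,4), (0,5), (2,5), (3,4), (3,5), (4,5). Each pair (i,j) satisfies i < j and arr[i] > arr[j].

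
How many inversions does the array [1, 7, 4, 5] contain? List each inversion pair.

Finding inversions in [1, 7, 4, 5]:

(1, 2): arr[1]=7 > arr[2]=4
(1, 3): arr[1]=7 > arr[3]=5

Total inversions: 2

The array has 2 inversion(s): (1,2), (1,3). Each pair (i,j) satisfies i < j and arr[i] > arr[j].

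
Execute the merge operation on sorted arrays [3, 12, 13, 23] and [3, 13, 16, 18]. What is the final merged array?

Merging process:

Compare 3 vs 3: take 3 from left. Merged: [3]
Compare 12 vs 3: take 3 from right. Merged: [3, 3]
Compare 12 vs 13: take 12 from left. Merged: [3, 3, 12]
Compare 13 vs 13: take 13 from left. Merged: [3, 3, 12, 13]
Compare 23 vs 13: take 13 from right. Merged: [3, 3, 12, 13, 13]
Compare 23 vs 16: take 16 from right. Merged: [3, 3, 12, 13, 13, 16]
Compare 23 vs 18: take 18 from right. Merged: [3, 3, 12, 13, 13, 16, 18]
Append remaining from left: [23]. Merged: [3, 3, 12, 13, 13, 16, 18, 23]

Final merged array: [3, 3, 12, 13, 13, 16, 18, 23]
Total comparisons: 7

The merged array is [3, 3, 12, 13, 13, 16, 18, 23], requiring 7 comparisons. The merge step runs in O(n) time where n is the total number of elements.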